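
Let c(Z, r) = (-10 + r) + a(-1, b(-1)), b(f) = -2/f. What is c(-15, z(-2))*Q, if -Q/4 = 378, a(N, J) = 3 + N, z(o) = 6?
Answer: 3024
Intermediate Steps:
c(Z, r) = -8 + r (c(Z, r) = (-10 + r) + (3 - 1) = (-10 + r) + 2 = -8 + r)
Q = -1512 (Q = -4*378 = -1512)
c(-15, z(-2))*Q = (-8 + 6)*(-1512) = -2*(-1512) = 3024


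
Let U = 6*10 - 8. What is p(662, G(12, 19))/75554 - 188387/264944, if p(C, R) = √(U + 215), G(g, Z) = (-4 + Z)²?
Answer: -188387/264944 + √267/75554 ≈ -0.71083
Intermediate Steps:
U = 52 (U = 60 - 8 = 52)
p(C, R) = √267 (p(C, R) = √(52 + 215) = √267)
p(662, G(12, 19))/75554 - 188387/264944 = √267/75554 - 188387/264944 = -188387/264944 + √267/75554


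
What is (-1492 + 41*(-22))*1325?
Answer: -3172050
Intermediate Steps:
(-1492 + 41*(-22))*1325 = (-1492 - 902)*1325 = -2394*1325 = -3172050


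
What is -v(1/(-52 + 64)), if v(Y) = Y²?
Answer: -1/144 ≈ -0.0069444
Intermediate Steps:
-v(1/(-52 + 64)) = -(1/(-52 + 64))² = -(1/12)² = -1*1/144 = -1/144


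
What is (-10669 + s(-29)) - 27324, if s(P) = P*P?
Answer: -37152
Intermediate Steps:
s(P) = P²
(-10669 + s(-29)) - 27324 = (-10669 + (-29)²) - 27324 = (-10669 + 841) - 27324 = -9828 - 27324 = -37152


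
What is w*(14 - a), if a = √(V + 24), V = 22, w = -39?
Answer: -546 + 39*√46 ≈ -281.49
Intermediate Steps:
a = √46 (a = √(22 + 24) = √46 ≈ 6.7823)
w*(14 - a) = -39*(14 - √46) = -546 + 39*√46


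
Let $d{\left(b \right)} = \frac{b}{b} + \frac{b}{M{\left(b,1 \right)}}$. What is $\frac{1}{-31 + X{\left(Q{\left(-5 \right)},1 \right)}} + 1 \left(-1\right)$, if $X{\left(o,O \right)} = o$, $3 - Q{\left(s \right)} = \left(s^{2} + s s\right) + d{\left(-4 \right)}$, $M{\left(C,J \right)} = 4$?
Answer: $- \frac{79}{78} \approx -1.0128$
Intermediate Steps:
$d{\left(b \right)} = 1 + \frac{b}{4}$ ($d{\left(b \right)} = \frac{b}{b} + \frac{b}{4} = 1 + b \frac{1}{4} = 1 + \frac{b}{4}$)
$Q{\left(s \right)} = 3 - 2 s^{2}$ ($Q{\left(s \right)} = 3 - \left(\left(s^{2} + s s\right) + \left(1 + \frac{1}{4} \left(-4\right)\right)\right) = 3 - \left(\left(s^{2} + s^{2}\right) + \left(1 - 1\right)\right) = 3 - \left(2 s^{2} + 0\right) = 3 - 2 s^{2}$)
$\frac{1}{-31 + X{\left(Q{\left(-5 \right)},1 \right)}} + 1 \left(-1\right) = \frac{1}{-31 + \left(3 - 2 \left(-5\right)^{2}\right)} + 1 \left(-1\right) = \frac{1}{-31 + \left(3 - 50\right)} - 1 = \frac{1}{-31 - 47} - 1 = \frac{1}{-78} - 1 = - \frac{1}{78} - 1 = - \frac{79}{78}$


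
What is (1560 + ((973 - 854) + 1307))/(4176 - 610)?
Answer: 1493/1783 ≈ 0.83735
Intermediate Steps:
(1560 + ((973 - 854) + 1307))/(4176 - 610) = (1560 + (119 + 1307))/3566 = (1560 + 1426)*(1/3566) = 2986*(1/3566) = 1493/1783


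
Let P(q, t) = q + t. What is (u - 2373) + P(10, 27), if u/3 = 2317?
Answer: 4615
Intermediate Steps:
u = 6951 (u = 3*2317 = 6951)
(u - 2373) + P(10, 27) = (6951 - 2373) + (10 + 27) = 4578 + 37 = 4615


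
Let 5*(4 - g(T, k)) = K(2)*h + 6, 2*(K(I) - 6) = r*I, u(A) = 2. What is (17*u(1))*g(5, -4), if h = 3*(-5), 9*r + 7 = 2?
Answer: 9758/15 ≈ 650.53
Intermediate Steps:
r = -5/9 (r = -7/9 + (1/9)*2 = -7/9 + 2/9 = -5/9 ≈ -0.55556)
h = -15
K(I) = 6 - 5*I/18 (K(I) = 6 + (-5*I/9)/2 = 6 - 5*I/18)
g(T, k) = 287/15 (g(T, k) = 4 - ((6 - 5/18*2)*(-15) + 6)/5 = 4 - ((6 - 5/9)*(-15) + 6)/5 = 4 - ((49/9)*(-15) + 6)/5 = 4 - (-245/3 + 6)/5 = 4 - 1/5*(-227/3) = 4 + 227/15 = 287/15)
(17*u(1))*g(5, -4) = (17*2)*(287/15) = 34*(287/15) = 9758/15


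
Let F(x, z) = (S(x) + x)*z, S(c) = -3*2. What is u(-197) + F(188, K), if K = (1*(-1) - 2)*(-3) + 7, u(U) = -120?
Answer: 2792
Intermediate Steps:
S(c) = -6
K = 16 (K = (-1 - 2)*(-3) + 7 = -3*(-3) + 7 = 9 + 7 = 16)
F(x, z) = z*(-6 + x) (F(x, z) = (-6 + x)*z = z*(-6 + x))
u(-197) + F(188, K) = -120 + 16*(-6 + 188) = -120 + 16*182 = -120 + 2912 = 2792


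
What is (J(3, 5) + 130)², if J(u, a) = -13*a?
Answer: 4225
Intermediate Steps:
(J(3, 5) + 130)² = (-13*5 + 130)² = (-65 + 130)² = 65² = 4225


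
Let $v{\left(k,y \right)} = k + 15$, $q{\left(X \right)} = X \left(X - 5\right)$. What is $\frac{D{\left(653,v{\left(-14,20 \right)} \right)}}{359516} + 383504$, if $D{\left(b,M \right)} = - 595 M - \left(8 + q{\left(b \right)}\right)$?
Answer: $\frac{137875400317}{359516} \approx 3.835 \cdot 10^{5}$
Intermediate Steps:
$q{\left(X \right)} = X \left(-5 + X\right)$
$v{\left(k,y \right)} = 15 + k$
$D{\left(b,M \right)} = -8 - 595 M - b \left(-5 + b\right)$ ($D{\left(b,M \right)} = - 595 M - \left(8 + b \left(-5 + b\right)\right) = -8 - 595 M - b \left(-5 + b\right)$)
$\frac{D{\left(653,v{\left(-14,20 \right)} \right)}}{359516} + 383504 = \frac{-8 - 595 \left(15 - 14\right) - 653 \left(-5 + 653\right)}{359516} + 383504 = \left(-8 - 595 - 653 \cdot 648\right) \frac{1}{359516} + 383504 = \left(-8 - 595 - 423144\right) \frac{1}{359516} + 383504 = \left(-423747\right) \frac{1}{359516} + 383504 = - \frac{423747}{359516} + 383504 = \frac{137875400317}{359516}$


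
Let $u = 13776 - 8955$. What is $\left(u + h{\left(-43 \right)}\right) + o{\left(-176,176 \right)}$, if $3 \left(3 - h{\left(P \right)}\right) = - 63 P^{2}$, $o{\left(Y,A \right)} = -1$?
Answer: $43652$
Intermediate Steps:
$u = 4821$
$h{\left(P \right)} = 3 + 21 P^{2}$ ($h{\left(P \right)} = 3 - \frac{\left(-63\right) P^{2}}{3} = 3 + 21 P^{2}$)
$\left(u + h{\left(-43 \right)}\right) + o{\left(-176,176 \right)} = \left(4821 + \left(3 + 21 \left(-43\right)^{2}\right)\right) - 1 = \left(4821 + \left(3 + 21 \cdot 1849\right)\right) - 1 = \left(4821 + \left(3 + 38829\right)\right) - 1 = \left(4821 + 38832\right) - 1 = 43653 - 1 = 43652$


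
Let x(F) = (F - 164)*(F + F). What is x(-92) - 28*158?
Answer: 42680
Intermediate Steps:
x(F) = 2*F*(-164 + F) (x(F) = (-164 + F)*(2*F) = 2*F*(-164 + F))
x(-92) - 28*158 = 2*(-92)*(-164 - 92) - 28*158 = 2*(-92)*(-256) - 1*4424 = 47104 - 4424 = 42680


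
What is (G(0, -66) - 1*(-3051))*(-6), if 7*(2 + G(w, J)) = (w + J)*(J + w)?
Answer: -154194/7 ≈ -22028.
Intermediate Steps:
G(w, J) = -2 + (J + w)²/7 (G(w, J) = -2 + ((w + J)*(J + w))/7 = -2 + ((J + w)*(J + w))/7 = -2 + (J + w)²/7)
(G(0, -66) - 1*(-3051))*(-6) = ((-2 + (-66 + 0)²/7) - 1*(-3051))*(-6) = ((-2 + (⅐)*(-66)²) + 3051)*(-6) = ((-2 + (⅐)*4356) + 3051)*(-6) = ((-2 + 4356/7) + 3051)*(-6) = (4342/7 + 3051)*(-6) = (25699/7)*(-6) = -154194/7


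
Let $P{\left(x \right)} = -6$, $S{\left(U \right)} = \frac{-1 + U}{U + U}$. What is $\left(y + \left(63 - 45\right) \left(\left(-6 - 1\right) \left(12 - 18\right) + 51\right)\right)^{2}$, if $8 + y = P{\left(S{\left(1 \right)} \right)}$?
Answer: $2755600$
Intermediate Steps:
$S{\left(U \right)} = \frac{-1 + U}{2 U}$
$y = -14$ ($y = -8 - 6 = -14$)
$\left(y + \left(63 - 45\right) \left(\left(-6 - 1\right) \left(12 - 18\right) + 51\right)\right)^{2} = \left(-14 + \left(63 - 45\right) \left(\left(-6 - 1\right) \left(12 - 18\right) + 51\right)\right)^{2} = \left(-14 + 18 \left(\left(-7\right) \left(-6\right) + 51\right)\right)^{2} = \left(-14 + 18 \left(42 + 51\right)\right)^{2} = \left(-14 + 18 \cdot 93\right)^{2} = \left(-14 + 1674\right)^{2} = 1660^{2} = 2755600$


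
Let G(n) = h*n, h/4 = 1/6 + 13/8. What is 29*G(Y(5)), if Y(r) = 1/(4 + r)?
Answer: 1247/54 ≈ 23.093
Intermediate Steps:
h = 43/6 (h = 4*(1/6 + 13/8) = 4*(43/24) = 43/6 ≈ 7.1667)
G(n) = 43*n/6
29*G(Y(5)) = 29*(43/(6*(4 + 5))) = 29*((43/6)/9) = 29*((43/6)*(1/9)) = 29*(43/54) = 1247/54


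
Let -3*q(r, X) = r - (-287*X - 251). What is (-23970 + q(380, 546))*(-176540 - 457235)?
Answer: 145288482325/3 ≈ 4.8429e+10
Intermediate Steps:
q(r, X) = -251/3 - 287*X/3 - r/3 (q(r, X) = -(r - (-287*X - 251))/3 = -(r - (-251 - 287*X))/3 = -(r + (251 + 287*X))/3 = -(251 + r + 287*X)/3 = -251/3 - 287*X/3 - r/3)
(-23970 + q(380, 546))*(-176540 - 457235) = (-23970 + (-251/3 - 287/3*546 - ⅓*380))*(-176540 - 457235) = (-23970 + (-251/3 - 52234 - 380/3))*(-633775) = (-23970 - 157333/3)*(-633775) = -229243/3*(-633775) = 145288482325/3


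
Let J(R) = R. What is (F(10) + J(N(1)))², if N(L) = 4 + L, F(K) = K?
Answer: 225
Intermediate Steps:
(F(10) + J(N(1)))² = (10 + (4 + 1))² = (10 + 5)² = 15² = 225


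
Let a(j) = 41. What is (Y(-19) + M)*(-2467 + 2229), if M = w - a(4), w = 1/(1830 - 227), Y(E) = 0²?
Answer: 2234548/229 ≈ 9757.8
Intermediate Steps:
Y(E) = 0
w = 1/1603 ≈ 0.00062383
M = -65722/1603 (M = 1/1603 - 1*41 = 1/1603 - 41 = -65722/1603 ≈ -40.999)
(Y(-19) + M)*(-2467 + 2229) = (0 - 65722/1603)*(-2467 + 2229) = -65722/1603*(-238) = 2234548/229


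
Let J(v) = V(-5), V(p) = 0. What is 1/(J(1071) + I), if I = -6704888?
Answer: -1/6704888 ≈ -1.4914e-7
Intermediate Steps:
J(v) = 0
1/(J(1071) + I) = 1/(0 - 6704888) = 1/(-6704888) = -1/6704888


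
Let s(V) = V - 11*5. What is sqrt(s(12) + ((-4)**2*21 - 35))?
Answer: sqrt(258) ≈ 16.062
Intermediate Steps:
s(V) = -55 + V (s(V) = V - 55 = -55 + V)
sqrt(s(12) + ((-4)**2*21 - 35)) = sqrt((-55 + 12) + ((-4)**2*21 - 35)) = sqrt(-43 + (16*21 - 35)) = sqrt(-43 + (336 - 35)) = sqrt(-43 + 301) = sqrt(258)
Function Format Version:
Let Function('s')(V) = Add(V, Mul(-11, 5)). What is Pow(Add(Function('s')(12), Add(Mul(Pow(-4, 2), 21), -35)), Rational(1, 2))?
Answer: Pow(258, Rational(1, 2)) ≈ 16.062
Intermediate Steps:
Function('s')(V) = Add(-55, V) (Function('s')(V) = Add(V, -55) = Add(-55, V))
Pow(Add(Function('s')(12), Add(Mul(Pow(-4, 2), 21), -35)), Rational(1, 2)) = Pow(Add(Add(-55, 12), Add(Mul(Pow(-4, 2), 21), -35)), Rational(1, 2)) = Pow(Add(-43, Add(Mul(16, 21), -35)), Rational(1, 2)) = Pow(Add(-43, Add(336, -35)), Rational(1, 2)) = Pow(Add(-43, 301), Rational(1, 2)) = Pow(258, Rational(1, 2))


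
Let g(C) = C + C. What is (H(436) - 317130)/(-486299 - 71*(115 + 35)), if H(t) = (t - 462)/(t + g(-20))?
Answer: 62791753/98395902 ≈ 0.63815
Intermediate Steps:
g(C) = 2*C
H(t) = (-462 + t)/(-40 + t) (H(t) = (t - 462)/(t + 2*(-20)) = (-462 + t)/(t - 40) = (-462 + t)/(-40 + t))
(H(436) - 317130)/(-486299 - 71*(115 + 35)) = ((-462 + 436)/(-40 + 436) - 317130)/(-486299 - 71*(115 + 35)) = (-26/396 - 317130)/(-486299 - 71*150) = ((1/396)*(-26) - 317130)/(-486299 - 10650) = (-13/198 - 317130)/(-496949) = -62791753/198*(-1/496949) = 62791753/98395902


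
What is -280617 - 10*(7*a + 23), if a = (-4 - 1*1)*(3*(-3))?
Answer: -283997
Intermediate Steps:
a = 45 (a = (-4 - 1)*(-9) = -5*(-9) = 45)
-280617 - 10*(7*a + 23) = -280617 - 10*(7*45 + 23) = -280617 - 10*(315 + 23) = -280617 - 10*338 = -280617 - 1*3380 = -280617 - 3380 = -283997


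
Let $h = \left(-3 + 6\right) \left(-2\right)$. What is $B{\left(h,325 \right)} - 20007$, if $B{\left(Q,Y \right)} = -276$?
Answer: $-20283$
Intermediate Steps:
$h = -6$ ($h = 3 \left(-2\right) = -6$)
$B{\left(h,325 \right)} - 20007 = -276 - 20007 = -20283$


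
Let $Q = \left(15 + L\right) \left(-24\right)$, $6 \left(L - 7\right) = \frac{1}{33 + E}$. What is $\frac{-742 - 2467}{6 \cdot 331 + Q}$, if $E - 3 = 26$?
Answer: $- \frac{99479}{45196} \approx -2.2011$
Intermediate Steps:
$E = 29$ ($E = 3 + 26 = 29$)
$L = \frac{2605}{372}$ ($L = 7 + \frac{1}{6 \left(33 + 29\right)} = 7 + \frac{1}{6 \cdot 62} = 7 + \frac{1}{6} \cdot \frac{1}{62} = 7 + \frac{1}{372} = \frac{2605}{372} \approx 7.0027$)
$Q = - \frac{16370}{31}$ ($Q = \left(15 + \frac{2605}{372}\right) \left(-24\right) = \frac{8185}{372} \left(-24\right) = - \frac{16370}{31} \approx -528.06$)
$\frac{-742 - 2467}{6 \cdot 331 + Q} = \frac{-742 - 2467}{6 \cdot 331 - \frac{16370}{31}} = - \frac{3209}{1986 - \frac{16370}{31}} = - \frac{3209}{\frac{45196}{31}} = \left(-3209\right) \frac{31}{45196} = - \frac{99479}{45196}$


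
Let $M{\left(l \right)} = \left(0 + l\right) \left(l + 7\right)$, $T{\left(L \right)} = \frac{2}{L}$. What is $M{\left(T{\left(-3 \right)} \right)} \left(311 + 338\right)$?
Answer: $- \frac{24662}{9} \approx -2740.2$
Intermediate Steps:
$M{\left(l \right)} = l \left(7 + l\right)$
$M{\left(T{\left(-3 \right)} \right)} \left(311 + 338\right) = \frac{2}{-3} \left(7 + \frac{2}{-3}\right) \left(311 + 338\right) = 2 \left(- \frac{1}{3}\right) \left(7 + 2 \left(- \frac{1}{3}\right)\right) 649 = - \frac{2 \left(7 - \frac{2}{3}\right)}{3} \cdot 649 = \left(- \frac{2}{3}\right) \frac{19}{3} \cdot 649 = \left(- \frac{38}{9}\right) 649 = - \frac{24662}{9}$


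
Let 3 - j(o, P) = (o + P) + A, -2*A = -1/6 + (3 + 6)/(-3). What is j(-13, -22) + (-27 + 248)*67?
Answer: 178121/12 ≈ 14843.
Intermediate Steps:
A = 19/12 (A = -(-1/6 + (3 + 6)/(-3))/2 = -(-1*⅙ + 9*(-⅓))/2 = -(-⅙ - 3)/2 = -½*(-19/6) = 19/12 ≈ 1.5833)
j(o, P) = 17/12 - P - o (j(o, P) = 3 - ((o + P) + 19/12) = 3 - ((P + o) + 19/12) = 3 - (19/12 + P + o) = 3 + (-19/12 - P - o) = 17/12 - P - o)
j(-13, -22) + (-27 + 248)*67 = (17/12 - 1*(-22) - 1*(-13)) + (-27 + 248)*67 = (17/12 + 22 + 13) + 221*67 = 437/12 + 14807 = 178121/12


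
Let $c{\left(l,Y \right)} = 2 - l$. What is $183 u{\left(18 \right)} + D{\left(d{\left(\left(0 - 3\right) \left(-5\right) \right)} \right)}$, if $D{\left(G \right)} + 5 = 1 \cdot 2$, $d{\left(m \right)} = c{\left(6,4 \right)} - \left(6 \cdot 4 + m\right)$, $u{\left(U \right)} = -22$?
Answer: $-4029$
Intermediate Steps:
$d{\left(m \right)} = -28 - m$ ($d{\left(m \right)} = \left(2 - 6\right) - \left(6 \cdot 4 + m\right) = \left(2 - 6\right) - \left(24 + m\right) = -4 - \left(24 + m\right) = -28 - m$)
$D{\left(G \right)} = -3$ ($D{\left(G \right)} = -5 + 1 \cdot 2 = -5 + 2 = -3$)
$183 u{\left(18 \right)} + D{\left(d{\left(\left(0 - 3\right) \left(-5\right) \right)} \right)} = 183 \left(-22\right) - 3 = -4026 - 3 = -4029$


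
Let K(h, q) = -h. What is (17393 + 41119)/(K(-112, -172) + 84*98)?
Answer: 7314/1043 ≈ 7.0125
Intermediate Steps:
(17393 + 41119)/(K(-112, -172) + 84*98) = (17393 + 41119)/(-1*(-112) + 84*98) = 58512/(112 + 8232) = 58512/8344 = 58512*(1/8344) = 7314/1043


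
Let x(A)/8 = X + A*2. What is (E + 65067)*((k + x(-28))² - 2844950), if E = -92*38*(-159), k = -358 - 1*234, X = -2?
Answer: -1074095136834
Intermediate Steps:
x(A) = -16 + 16*A (x(A) = 8*(-2 + A*2) = 8*(-2 + 2*A) = -16 + 16*A)
k = -592 (k = -358 - 234 = -592)
E = 555864 (E = -3496*(-159) = 555864)
(E + 65067)*((k + x(-28))² - 2844950) = (555864 + 65067)*((-592 + (-16 + 16*(-28)))² - 2844950) = 620931*((-592 + (-16 - 448))² - 2844950) = 620931*((-592 - 464)² - 2844950) = 620931*((-1056)² - 2844950) = 620931*(1115136 - 2844950) = 620931*(-1729814) = -1074095136834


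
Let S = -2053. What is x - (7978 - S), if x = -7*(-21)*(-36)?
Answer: -15323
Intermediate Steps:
x = -5292 (x = 147*(-36) = -5292)
x - (7978 - S) = -5292 - (7978 - 1*(-2053)) = -5292 - (7978 + 2053) = -5292 - 1*10031 = -5292 - 10031 = -15323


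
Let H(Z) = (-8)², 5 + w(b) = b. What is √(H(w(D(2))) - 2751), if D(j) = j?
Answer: I*√2687 ≈ 51.836*I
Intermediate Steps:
w(b) = -5 + b
H(Z) = 64
√(H(w(D(2))) - 2751) = √(64 - 2751) = √(-2687) = I*√2687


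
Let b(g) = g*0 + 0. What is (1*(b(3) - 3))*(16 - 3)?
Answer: -39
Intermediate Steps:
b(g) = 0 (b(g) = 0 + 0 = 0)
(1*(b(3) - 3))*(16 - 3) = (1*(0 - 3))*(16 - 3) = (1*(-3))*13 = -3*13 = -39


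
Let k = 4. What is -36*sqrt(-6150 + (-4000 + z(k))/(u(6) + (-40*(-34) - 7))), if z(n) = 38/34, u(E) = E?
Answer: -12*I*sqrt(364902723377)/2567 ≈ -2823.9*I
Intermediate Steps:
z(n) = 19/17 (z(n) = 38*(1/34) = 19/17)
-36*sqrt(-6150 + (-4000 + z(k))/(u(6) + (-40*(-34) - 7))) = -36*sqrt(-6150 + (-4000 + 19/17)/(6 + (-40*(-34) - 7))) = -36*sqrt(-6150 - 67981/(17*(6 + (1360 - 7)))) = -36*sqrt(-6150 - 67981/(17*(6 + 1353))) = -36*sqrt(-6150 - 67981/17/1359) = -36*sqrt(-6150 - 67981/17*1/1359) = -36*sqrt(-6150 - 67981/23103) = -12*I*sqrt(364902723377)/2567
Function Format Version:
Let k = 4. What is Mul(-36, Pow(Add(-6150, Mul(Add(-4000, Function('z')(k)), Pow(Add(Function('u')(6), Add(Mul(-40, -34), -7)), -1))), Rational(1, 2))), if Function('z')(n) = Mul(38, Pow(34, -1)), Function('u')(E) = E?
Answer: Mul(Rational(-12, 2567), I, Pow(364902723377, Rational(1, 2))) ≈ Mul(-2823.9, I)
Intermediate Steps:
Function('z')(n) = Rational(19, 17) (Function('z')(n) = Mul(38, Rational(1, 34)) = Rational(19, 17))
Mul(-36, Pow(Add(-6150, Mul(Add(-4000, Function('z')(k)), Pow(Add(Function('u')(6), Add(Mul(-40, -34), -7)), -1))), Rational(1, 2))) = Mul(-36, Pow(Add(-6150, Mul(Add(-4000, Rational(19, 17)), Pow(Add(6, Add(Mul(-40, -34), -7)), -1))), Rational(1, 2))) = Mul(-36, Pow(Add(-6150, Mul(Rational(-67981, 17), Pow(Add(6, Add(1360, -7)), -1))), Rational(1, 2))) = Mul(-36, Pow(Add(-6150, Mul(Rational(-67981, 17), Pow(Add(6, 1353), -1))), Rational(1, 2))) = Mul(-36, Pow(Add(-6150, Mul(Rational(-67981, 17), Pow(1359, -1))), Rational(1, 2))) = Mul(-36, Pow(Add(-6150, Mul(Rational(-67981, 17), Rational(1, 1359))), Rational(1, 2))) = Mul(-36, Pow(Add(-6150, Rational(-67981, 23103)), Rational(1, 2))) = Mul(-36, Pow(Rational(-142151431, 23103), Rational(1, 2))) = Mul(-36, Mul(Rational(1, 7701), I, Pow(364902723377, Rational(1, 2)))) = Mul(Rational(-12, 2567), I, Pow(364902723377, Rational(1, 2)))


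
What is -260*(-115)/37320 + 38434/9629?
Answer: 86113199/17967714 ≈ 4.7927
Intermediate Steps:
-260*(-115)/37320 + 38434/9629 = 29900*(1/37320) + 38434*(1/9629) = 1495/1866 + 38434/9629 = 86113199/17967714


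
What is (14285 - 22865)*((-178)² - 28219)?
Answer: -29729700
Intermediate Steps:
(14285 - 22865)*((-178)² - 28219) = -8580*(31684 - 28219) = -8580*3465 = -29729700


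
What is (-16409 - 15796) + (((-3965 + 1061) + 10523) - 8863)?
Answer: -33449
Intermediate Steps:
(-16409 - 15796) + (((-3965 + 1061) + 10523) - 8863) = -32205 + ((-2904 + 10523) - 8863) = -32205 + (7619 - 8863) = -32205 - 1244 = -33449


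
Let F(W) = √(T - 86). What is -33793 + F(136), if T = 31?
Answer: -33793 + I*√55 ≈ -33793.0 + 7.4162*I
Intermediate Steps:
F(W) = I*√55 (F(W) = √(31 - 86) = √(-55) = I*√55)
-33793 + F(136) = -33793 + I*√55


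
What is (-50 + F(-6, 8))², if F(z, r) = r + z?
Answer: 2304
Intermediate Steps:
(-50 + F(-6, 8))² = (-50 + (8 - 6))² = (-50 + 2)² = (-48)² = 2304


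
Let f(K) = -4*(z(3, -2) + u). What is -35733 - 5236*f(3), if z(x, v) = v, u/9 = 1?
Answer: 110875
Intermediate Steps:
u = 9 (u = 9*1 = 9)
f(K) = -28 (f(K) = -4*(-2 + 9) = -4*7 = -28)
-35733 - 5236*f(3) = -35733 - 5236*(-28) = -35733 + 146608 = 110875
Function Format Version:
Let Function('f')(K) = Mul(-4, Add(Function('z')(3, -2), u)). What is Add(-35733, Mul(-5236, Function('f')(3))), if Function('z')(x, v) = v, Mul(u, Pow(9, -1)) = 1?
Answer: 110875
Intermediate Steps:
u = 9 (u = Mul(9, 1) = 9)
Function('f')(K) = -28 (Function('f')(K) = Mul(-4, Add(-2, 9)) = Mul(-4, 7) = -28)
Add(-35733, Mul(-5236, Function('f')(3))) = Add(-35733, Mul(-5236, -28)) = Add(-35733, 146608) = 110875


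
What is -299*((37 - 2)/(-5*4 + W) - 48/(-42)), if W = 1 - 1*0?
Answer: 27807/133 ≈ 209.08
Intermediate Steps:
W = 1 (W = 1 + 0 = 1)
-299*((37 - 2)/(-5*4 + W) - 48/(-42)) = -299*((37 - 2)/(-5*4 + 1) - 48/(-42)) = -299*(35/(-20 + 1) - 48*(-1/42)) = -299*(35/(-19) + 8/7) = -299*(35*(-1/19) + 8/7) = -299*(-35/19 + 8/7) = -299*(-93/133) = 27807/133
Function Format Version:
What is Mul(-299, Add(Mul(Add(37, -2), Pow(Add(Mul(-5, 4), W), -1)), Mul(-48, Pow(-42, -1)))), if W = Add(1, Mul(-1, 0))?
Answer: Rational(27807, 133) ≈ 209.08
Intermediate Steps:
W = 1 (W = Add(1, 0) = 1)
Mul(-299, Add(Mul(Add(37, -2), Pow(Add(Mul(-5, 4), W), -1)), Mul(-48, Pow(-42, -1)))) = Mul(-299, Add(Mul(Add(37, -2), Pow(Add(Mul(-5, 4), 1), -1)), Mul(-48, Pow(-42, -1)))) = Mul(-299, Add(Mul(35, Pow(Add(-20, 1), -1)), Mul(-48, Rational(-1, 42)))) = Mul(-299, Add(Mul(35, Pow(-19, -1)), Rational(8, 7))) = Mul(-299, Add(Mul(35, Rational(-1, 19)), Rational(8, 7))) = Mul(-299, Add(Rational(-35, 19), Rational(8, 7))) = Mul(-299, Rational(-93, 133)) = Rational(27807, 133)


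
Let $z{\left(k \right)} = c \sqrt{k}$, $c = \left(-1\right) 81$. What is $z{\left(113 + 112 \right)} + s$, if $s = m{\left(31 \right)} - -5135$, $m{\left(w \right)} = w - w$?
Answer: $3920$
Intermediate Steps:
$m{\left(w \right)} = 0$
$c = -81$
$s = 5135$ ($s = 0 - -5135 = 0 + 5135 = 5135$)
$z{\left(k \right)} = - 81 \sqrt{k}$
$z{\left(113 + 112 \right)} + s = - 81 \sqrt{113 + 112} + 5135 = - 81 \sqrt{225} + 5135 = \left(-81\right) 15 + 5135 = -1215 + 5135 = 3920$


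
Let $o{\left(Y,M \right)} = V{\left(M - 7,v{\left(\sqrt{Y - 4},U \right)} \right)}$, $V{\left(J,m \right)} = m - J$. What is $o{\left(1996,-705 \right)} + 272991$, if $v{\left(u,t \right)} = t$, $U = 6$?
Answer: $273709$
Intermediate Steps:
$o{\left(Y,M \right)} = 13 - M$ ($o{\left(Y,M \right)} = 6 - \left(M - 7\right) = 6 - \left(-7 + M\right) = 13 - M$)
$o{\left(1996,-705 \right)} + 272991 = \left(13 - -705\right) + 272991 = \left(13 + 705\right) + 272991 = 718 + 272991 = 273709$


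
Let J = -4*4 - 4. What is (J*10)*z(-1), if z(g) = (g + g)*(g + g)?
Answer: -800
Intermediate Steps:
z(g) = 4*g² (z(g) = (2*g)*(2*g) = 4*g²)
J = -20 (J = -16 - 4 = -20)
(J*10)*z(-1) = (-20*10)*(4*(-1)²) = -800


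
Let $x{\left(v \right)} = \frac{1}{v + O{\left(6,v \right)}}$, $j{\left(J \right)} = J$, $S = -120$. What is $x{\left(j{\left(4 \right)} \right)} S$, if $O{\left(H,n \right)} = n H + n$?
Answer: $- \frac{15}{4} \approx -3.75$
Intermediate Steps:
$O{\left(H,n \right)} = n + H n$ ($O{\left(H,n \right)} = H n + n = n + H n$)
$x{\left(v \right)} = \frac{1}{8 v}$ ($x{\left(v \right)} = \frac{1}{v + v \left(1 + 6\right)} = \frac{1}{v + v 7} = \frac{1}{v + 7 v} = \frac{1}{8 v}$)
$x{\left(j{\left(4 \right)} \right)} S = \frac{1}{8 \cdot 4} \left(-120\right) = \frac{1}{8} \cdot \frac{1}{4} \left(-120\right) = \frac{1}{32} \left(-120\right) = - \frac{15}{4}$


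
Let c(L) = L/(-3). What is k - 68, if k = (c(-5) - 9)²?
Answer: -128/9 ≈ -14.222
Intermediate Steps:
c(L) = -L/3 (c(L) = L*(-⅓) = -L/3)
k = 484/9 (k = (-⅓*(-5) - 9)² = (5/3 - 9)² = (-22/3)² = 484/9 ≈ 53.778)
k - 68 = 484/9 - 68 = -128/9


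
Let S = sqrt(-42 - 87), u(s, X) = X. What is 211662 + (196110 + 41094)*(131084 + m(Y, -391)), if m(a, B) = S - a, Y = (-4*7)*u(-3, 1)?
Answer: 31100502510 + 237204*I*sqrt(129) ≈ 3.1101e+10 + 2.6941e+6*I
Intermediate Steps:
S = I*sqrt(129) (S = sqrt(-129) = I*sqrt(129) ≈ 11.358*I)
Y = -28 (Y = -4*7*1 = -28*1 = -28)
m(a, B) = -a + I*sqrt(129) (m(a, B) = I*sqrt(129) - a = -a + I*sqrt(129))
211662 + (196110 + 41094)*(131084 + m(Y, -391)) = 211662 + (196110 + 41094)*(131084 + (-1*(-28) + I*sqrt(129))) = 211662 + 237204*(131084 + (28 + I*sqrt(129))) = 211662 + 237204*(131112 + I*sqrt(129)) = 211662 + (31100290848 + 237204*I*sqrt(129)) = 31100502510 + 237204*I*sqrt(129)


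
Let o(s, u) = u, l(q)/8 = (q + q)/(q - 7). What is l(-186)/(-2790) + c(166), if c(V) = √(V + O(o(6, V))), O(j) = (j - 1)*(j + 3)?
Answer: -16/2895 + √28051 ≈ 167.48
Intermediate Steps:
l(q) = 16*q/(-7 + q) (l(q) = 8*((q + q)/(q - 7)) = 8*((2*q)/(-7 + q)) = 8*(2*q/(-7 + q)) = 16*q/(-7 + q))
O(j) = (-1 + j)*(3 + j)
c(V) = √(-3 + V² + 3*V) (c(V) = √(V + (-3 + V² + 2*V)) = √(-3 + V² + 3*V))
l(-186)/(-2790) + c(166) = (16*(-186)/(-7 - 186))/(-2790) + √(-3 + 166² + 3*166) = (16*(-186)/(-193))*(-1/2790) + √(-3 + 27556 + 498) = (16*(-186)*(-1/193))*(-1/2790) + √28051 = (2976/193)*(-1/2790) + √28051 = -16/2895 + √28051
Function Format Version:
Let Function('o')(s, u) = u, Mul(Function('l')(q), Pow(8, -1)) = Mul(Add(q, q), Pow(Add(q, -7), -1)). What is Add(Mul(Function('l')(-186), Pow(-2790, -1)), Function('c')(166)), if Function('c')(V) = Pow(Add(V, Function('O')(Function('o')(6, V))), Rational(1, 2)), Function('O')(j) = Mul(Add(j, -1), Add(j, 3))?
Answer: Add(Rational(-16, 2895), Pow(28051, Rational(1, 2))) ≈ 167.48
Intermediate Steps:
Function('l')(q) = Mul(16, q, Pow(Add(-7, q), -1)) (Function('l')(q) = Mul(8, Mul(Add(q, q), Pow(Add(q, -7), -1))) = Mul(8, Mul(Mul(2, q), Pow(Add(-7, q), -1))) = Mul(8, Mul(2, q, Pow(Add(-7, q), -1))) = Mul(16, q, Pow(Add(-7, q), -1)))
Function('O')(j) = Mul(Add(-1, j), Add(3, j))
Function('c')(V) = Pow(Add(-3, Pow(V, 2), Mul(3, V)), Rational(1, 2)) (Function('c')(V) = Pow(Add(V, Add(-3, Pow(V, 2), Mul(2, V))), Rational(1, 2)) = Pow(Add(-3, Pow(V, 2), Mul(3, V)), Rational(1, 2)))
Add(Mul(Function('l')(-186), Pow(-2790, -1)), Function('c')(166)) = Add(Mul(Mul(16, -186, Pow(Add(-7, -186), -1)), Pow(-2790, -1)), Pow(Add(-3, Pow(166, 2), Mul(3, 166)), Rational(1, 2))) = Add(Mul(Mul(16, -186, Pow(-193, -1)), Rational(-1, 2790)), Pow(Add(-3, 27556, 498), Rational(1, 2))) = Add(Mul(Mul(16, -186, Rational(-1, 193)), Rational(-1, 2790)), Pow(28051, Rational(1, 2))) = Add(Mul(Rational(2976, 193), Rational(-1, 2790)), Pow(28051, Rational(1, 2))) = Add(Rational(-16, 2895), Pow(28051, Rational(1, 2)))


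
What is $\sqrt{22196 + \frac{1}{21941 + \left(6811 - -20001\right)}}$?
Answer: $\frac{\sqrt{5861852647613}}{16251} \approx 148.98$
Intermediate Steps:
$\sqrt{22196 + \frac{1}{21941 + \left(6811 - -20001\right)}} = \sqrt{22196 + \frac{1}{21941 + \left(6811 + 20001\right)}} = \sqrt{22196 + \frac{1}{21941 + 26812}} = \sqrt{22196 + \frac{1}{48753}} = \sqrt{\frac{1082121589}{48753}} = \frac{\sqrt{5861852647613}}{16251}$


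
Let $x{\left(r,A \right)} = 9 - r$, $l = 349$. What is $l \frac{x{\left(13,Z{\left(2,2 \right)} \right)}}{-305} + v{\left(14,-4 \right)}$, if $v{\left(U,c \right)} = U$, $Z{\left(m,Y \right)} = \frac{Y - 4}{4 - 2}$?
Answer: $\frac{5666}{305} \approx 18.577$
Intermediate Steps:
$Z{\left(m,Y \right)} = -2 + \frac{Y}{2}$ ($Z{\left(m,Y \right)} = \frac{-4 + Y}{2} = \left(-4 + Y\right) \frac{1}{2} = -2 + \frac{Y}{2}$)
$l \frac{x{\left(13,Z{\left(2,2 \right)} \right)}}{-305} + v{\left(14,-4 \right)} = 349 \frac{9 - 13}{-305} + 14 = 349 \left(9 - 13\right) \left(- \frac{1}{305}\right) + 14 = 349 \left(\left(-4\right) \left(- \frac{1}{305}\right)\right) + 14 = 349 \cdot \frac{4}{305} + 14 = \frac{1396}{305} + 14 = \frac{5666}{305}$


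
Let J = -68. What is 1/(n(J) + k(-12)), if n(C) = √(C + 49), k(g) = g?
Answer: -12/163 - I*√19/163 ≈ -0.07362 - 0.026742*I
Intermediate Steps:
n(C) = √(49 + C)
1/(n(J) + k(-12)) = 1/(√(49 - 68) - 12) = 1/(√(-19) - 12) = 1/(I*√19 - 12) = 1/(-12 + I*√19)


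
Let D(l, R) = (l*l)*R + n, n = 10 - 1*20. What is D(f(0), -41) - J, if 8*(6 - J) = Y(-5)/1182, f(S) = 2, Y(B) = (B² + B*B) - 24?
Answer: -851027/4728 ≈ -180.00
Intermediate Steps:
n = -10 (n = 10 - 20 = -10)
Y(B) = -24 + 2*B² (Y(B) = (B² + B²) - 24 = 2*B² - 24 = -24 + 2*B²)
D(l, R) = -10 + R*l² (D(l, R) = (l*l)*R - 10 = l²*R - 10 = R*l² - 10 = -10 + R*l²)
J = 28355/4728 (J = 6 - (-24 + 2*(-5)²)/(8*1182) = 6 - (-24 + 2*25)/(8*1182) = 6 - (-24 + 50)/(8*1182) = 6 - 13/(4*1182) = 6 - ⅛*13/591 = 6 - 13/4728 = 28355/4728 ≈ 5.9973)
D(f(0), -41) - J = (-10 - 41*2²) - 1*28355/4728 = (-10 - 41*4) - 28355/4728 = (-10 - 164) - 28355/4728 = -174 - 28355/4728 = -851027/4728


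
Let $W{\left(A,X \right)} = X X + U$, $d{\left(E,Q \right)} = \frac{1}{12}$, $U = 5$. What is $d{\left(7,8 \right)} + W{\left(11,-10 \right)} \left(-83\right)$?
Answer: $- \frac{104579}{12} \approx -8714.9$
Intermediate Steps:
$d{\left(E,Q \right)} = \frac{1}{12}$
$W{\left(A,X \right)} = 5 + X^{2}$ ($W{\left(A,X \right)} = X X + 5 = X^{2} + 5 = 5 + X^{2}$)
$d{\left(7,8 \right)} + W{\left(11,-10 \right)} \left(-83\right) = \frac{1}{12} + \left(5 + \left(-10\right)^{2}\right) \left(-83\right) = \frac{1}{12} + \left(5 + 100\right) \left(-83\right) = \frac{1}{12} + 105 \left(-83\right) = \frac{1}{12} - 8715 = - \frac{104579}{12}$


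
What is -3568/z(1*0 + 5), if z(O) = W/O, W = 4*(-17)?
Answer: 4460/17 ≈ 262.35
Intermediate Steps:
W = -68
z(O) = -68/O
-3568/z(1*0 + 5) = -3568/((-68/(1*0 + 5))) = -3568/((-68/(0 + 5))) = -3568/((-68/5)) = -3568/((-68*⅕)) = -3568/(-68/5) = -3568*(-5/68) = 4460/17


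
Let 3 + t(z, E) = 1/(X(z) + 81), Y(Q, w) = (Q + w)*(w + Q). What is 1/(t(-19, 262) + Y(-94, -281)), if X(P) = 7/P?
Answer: 1532/215432923 ≈ 7.1113e-6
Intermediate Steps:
Y(Q, w) = (Q + w)**2 (Y(Q, w) = (Q + w)*(Q + w) = (Q + w)**2)
t(z, E) = -3 + 1/(81 + 7/z) (t(z, E) = -3 + 1/(7/z + 81) = -3 + 1/(81 + 7/z))
1/(t(-19, 262) + Y(-94, -281)) = 1/((-21 - 242*(-19))/(7 + 81*(-19)) + (-94 - 281)**2) = 1/((-21 + 4598)/(7 - 1539) + (-375)**2) = 1/(4577/(-1532) + 140625) = 1/(-1/1532*4577 + 140625) = 1/(-4577/1532 + 140625) = 1/(215432923/1532) = 1532/215432923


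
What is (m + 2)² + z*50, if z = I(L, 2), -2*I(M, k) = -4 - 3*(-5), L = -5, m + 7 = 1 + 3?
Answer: -274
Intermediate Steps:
m = -3 (m = -7 + (1 + 3) = -7 + 4 = -3)
I(M, k) = -11/2 (I(M, k) = -(-4 - 3*(-5))/2 = -(-4 + 15)/2 = -½*11 = -11/2)
z = -11/2 ≈ -5.5000
(m + 2)² + z*50 = (-3 + 2)² - 11/2*50 = (-1)² - 275 = 1 - 275 = -274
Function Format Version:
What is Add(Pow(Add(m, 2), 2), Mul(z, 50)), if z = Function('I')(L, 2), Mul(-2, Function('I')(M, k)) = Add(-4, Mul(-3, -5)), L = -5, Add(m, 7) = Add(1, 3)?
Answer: -274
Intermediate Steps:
m = -3 (m = Add(-7, Add(1, 3)) = Add(-7, 4) = -3)
Function('I')(M, k) = Rational(-11, 2) (Function('I')(M, k) = Mul(Rational(-1, 2), Add(-4, Mul(-3, -5))) = Mul(Rational(-1, 2), Add(-4, 15)) = Mul(Rational(-1, 2), 11) = Rational(-11, 2))
z = Rational(-11, 2) ≈ -5.5000
Add(Pow(Add(m, 2), 2), Mul(z, 50)) = Add(Pow(Add(-3, 2), 2), Mul(Rational(-11, 2), 50)) = Add(Pow(-1, 2), -275) = Add(1, -275) = -274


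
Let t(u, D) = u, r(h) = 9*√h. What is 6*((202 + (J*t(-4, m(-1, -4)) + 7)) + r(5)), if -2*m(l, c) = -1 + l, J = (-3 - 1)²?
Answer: 870 + 54*√5 ≈ 990.75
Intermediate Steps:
J = 16 (J = (-4)² = 16)
m(l, c) = ½ - l/2 (m(l, c) = -(-1 + l)/2 = ½ - l/2)
6*((202 + (J*t(-4, m(-1, -4)) + 7)) + r(5)) = 6*((202 + (16*(-4) + 7)) + 9*√5) = 6*((202 + (-64 + 7)) + 9*√5) = 6*((202 - 57) + 9*√5) = 6*(145 + 9*√5) = 870 + 54*√5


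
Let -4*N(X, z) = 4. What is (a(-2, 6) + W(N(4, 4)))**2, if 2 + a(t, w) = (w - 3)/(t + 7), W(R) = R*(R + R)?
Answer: 9/25 ≈ 0.36000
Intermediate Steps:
N(X, z) = -1 (N(X, z) = -1/4*4 = -1)
W(R) = 2*R**2 (W(R) = R*(2*R) = 2*R**2)
a(t, w) = -2 + (-3 + w)/(7 + t) (a(t, w) = -2 + (w - 3)/(t + 7) = -2 + (-3 + w)/(7 + t))
(a(-2, 6) + W(N(4, 4)))**2 = ((-17 + 6 - 2*(-2))/(7 - 2) + 2*(-1)**2)**2 = ((-17 + 6 + 4)/5 + 2*1)**2 = ((1/5)*(-7) + 2)**2 = (-7/5 + 2)**2 = (3/5)**2 = 9/25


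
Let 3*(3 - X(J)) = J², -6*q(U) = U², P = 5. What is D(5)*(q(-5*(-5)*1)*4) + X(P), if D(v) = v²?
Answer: -10422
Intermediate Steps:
q(U) = -U²/6
X(J) = 3 - J²/3
D(5)*(q(-5*(-5)*1)*4) + X(P) = 5²*(-(-5*(-5)*1)²/6*4) + (3 - ⅓*5²) = 25*(-(25*1)²/6*4) + (3 - ⅓*25) = 25*(-⅙*25²*4) + (3 - 25/3) = 25*(-⅙*625*4) - 16/3 = 25*(-625/6*4) - 16/3 = 25*(-1250/3) - 16/3 = -31250/3 - 16/3 = -10422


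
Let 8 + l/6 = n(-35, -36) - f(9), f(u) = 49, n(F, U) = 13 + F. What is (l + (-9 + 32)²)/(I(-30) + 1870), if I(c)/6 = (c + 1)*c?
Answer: 11/1418 ≈ 0.0077574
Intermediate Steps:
I(c) = 6*c*(1 + c) (I(c) = 6*((c + 1)*c) = 6*((1 + c)*c) = 6*(c*(1 + c)) = 6*c*(1 + c))
l = -474 (l = -48 + 6*((13 - 35) - 1*49) = -48 + 6*(-22 - 49) = -48 + 6*(-71) = -48 - 426 = -474)
(l + (-9 + 32)²)/(I(-30) + 1870) = (-474 + (-9 + 32)²)/(6*(-30)*(1 - 30) + 1870) = (-474 + 23²)/(6*(-30)*(-29) + 1870) = (-474 + 529)/(5220 + 1870) = 55/7090 = 55*(1/7090) = 11/1418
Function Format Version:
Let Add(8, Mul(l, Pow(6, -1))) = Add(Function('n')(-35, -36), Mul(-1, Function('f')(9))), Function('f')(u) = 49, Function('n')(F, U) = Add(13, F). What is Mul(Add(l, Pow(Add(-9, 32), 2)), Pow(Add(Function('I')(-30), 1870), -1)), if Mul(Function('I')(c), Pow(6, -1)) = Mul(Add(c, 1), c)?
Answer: Rational(11, 1418) ≈ 0.0077574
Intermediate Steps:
Function('I')(c) = Mul(6, c, Add(1, c)) (Function('I')(c) = Mul(6, Mul(Add(c, 1), c)) = Mul(6, Mul(Add(1, c), c)) = Mul(6, Mul(c, Add(1, c))) = Mul(6, c, Add(1, c)))
l = -474 (l = Add(-48, Mul(6, Add(Add(13, -35), Mul(-1, 49)))) = Add(-48, Mul(6, Add(-22, -49))) = Add(-48, Mul(6, -71)) = Add(-48, -426) = -474)
Mul(Add(l, Pow(Add(-9, 32), 2)), Pow(Add(Function('I')(-30), 1870), -1)) = Mul(Add(-474, Pow(Add(-9, 32), 2)), Pow(Add(Mul(6, -30, Add(1, -30)), 1870), -1)) = Mul(Add(-474, Pow(23, 2)), Pow(Add(Mul(6, -30, -29), 1870), -1)) = Mul(Add(-474, 529), Pow(Add(5220, 1870), -1)) = Mul(55, Pow(7090, -1)) = Mul(55, Rational(1, 7090)) = Rational(11, 1418)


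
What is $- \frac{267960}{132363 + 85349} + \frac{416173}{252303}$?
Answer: $\frac{261349367}{624197622} \approx 0.4187$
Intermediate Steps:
$- \frac{267960}{132363 + 85349} + \frac{416173}{252303} = - \frac{267960}{217712} + 416173 \cdot \frac{1}{252303} = \left(-267960\right) \frac{1}{217712} + \frac{416173}{252303} = - \frac{3045}{2474} + \frac{416173}{252303} = \frac{261349367}{624197622}$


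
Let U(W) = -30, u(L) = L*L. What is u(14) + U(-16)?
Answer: 166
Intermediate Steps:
u(L) = L²
u(14) + U(-16) = 14² - 30 = 196 - 30 = 166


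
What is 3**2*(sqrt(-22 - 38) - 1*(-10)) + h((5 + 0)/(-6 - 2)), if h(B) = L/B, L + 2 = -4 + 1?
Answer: 98 + 18*I*sqrt(15) ≈ 98.0 + 69.714*I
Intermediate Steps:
L = -5 (L = -2 + (-4 + 1) = -2 - 3 = -5)
h(B) = -5/B
3**2*(sqrt(-22 - 38) - 1*(-10)) + h((5 + 0)/(-6 - 2)) = 3**2*(sqrt(-22 - 38) - 1*(-10)) - 5*(-6 - 2)/(5 + 0) = 9*(sqrt(-60) + 10) - 5/(5/(-8)) = 9*(2*I*sqrt(15) + 10) - 5/(5*(-1/8)) = 9*(10 + 2*I*sqrt(15)) - 5/(-5/8) = (90 + 18*I*sqrt(15)) - 5*(-8/5) = (90 + 18*I*sqrt(15)) + 8 = 98 + 18*I*sqrt(15)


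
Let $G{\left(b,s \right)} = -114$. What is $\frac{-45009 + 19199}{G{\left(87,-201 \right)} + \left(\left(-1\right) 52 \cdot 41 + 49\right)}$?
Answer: $\frac{25810}{2197} \approx 11.748$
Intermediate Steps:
$\frac{-45009 + 19199}{G{\left(87,-201 \right)} + \left(\left(-1\right) 52 \cdot 41 + 49\right)} = \frac{-45009 + 19199}{-114 + \left(\left(-1\right) 52 \cdot 41 + 49\right)} = - \frac{25810}{-114 + \left(\left(-52\right) 41 + 49\right)} = - \frac{25810}{-114 + \left(-2132 + 49\right)} = - \frac{25810}{-114 - 2083} = - \frac{25810}{-2197} = \left(-25810\right) \left(- \frac{1}{2197}\right) = \frac{25810}{2197}$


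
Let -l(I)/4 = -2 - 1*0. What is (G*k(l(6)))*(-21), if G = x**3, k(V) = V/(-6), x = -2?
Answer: -224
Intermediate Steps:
l(I) = 8 (l(I) = -4*(-2 - 1*0) = -4*(-2 + 0) = -4*(-2) = 8)
k(V) = -V/6 (k(V) = V*(-1/6) = -V/6)
G = -8 (G = (-2)**3 = -8)
(G*k(l(6)))*(-21) = -(-4)*8/3*(-21) = -8*(-4/3)*(-21) = (32/3)*(-21) = -224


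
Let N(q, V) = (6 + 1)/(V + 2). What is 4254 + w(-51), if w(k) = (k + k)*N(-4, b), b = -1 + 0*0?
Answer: 3540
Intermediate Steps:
b = -1 (b = -1 + 0 = -1)
N(q, V) = 7/(2 + V)
w(k) = 14*k (w(k) = (k + k)*(7/(2 - 1)) = (2*k)*(7/1) = (2*k)*(7*1) = (2*k)*7 = 14*k)
4254 + w(-51) = 4254 + 14*(-51) = 4254 - 714 = 3540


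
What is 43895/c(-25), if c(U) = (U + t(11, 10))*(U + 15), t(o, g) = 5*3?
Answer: 8779/20 ≈ 438.95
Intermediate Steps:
t(o, g) = 15
c(U) = (15 + U)² (c(U) = (U + 15)*(U + 15) = (15 + U)*(15 + U) = (15 + U)²)
43895/c(-25) = 43895/(225 + (-25)² + 30*(-25)) = 43895/(225 + 625 - 750) = 43895/100 = 43895*(1/100) = 8779/20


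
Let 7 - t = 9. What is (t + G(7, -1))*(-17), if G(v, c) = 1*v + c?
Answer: -68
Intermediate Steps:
t = -2 (t = 7 - 1*9 = 7 - 9 = -2)
G(v, c) = c + v (G(v, c) = v + c = c + v)
(t + G(7, -1))*(-17) = (-2 + (-1 + 7))*(-17) = (-2 + 6)*(-17) = 4*(-17) = -68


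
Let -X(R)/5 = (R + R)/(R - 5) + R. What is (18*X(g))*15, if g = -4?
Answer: 4200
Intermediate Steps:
X(R) = -5*R - 10*R/(-5 + R) (X(R) = -5*((R + R)/(R - 5) + R) = -5*((2*R)/(-5 + R) + R) = -5*(2*R/(-5 + R) + R) = -5*(R + 2*R/(-5 + R)) = -5*R - 10*R/(-5 + R))
(18*X(g))*15 = (18*(5*(-4)*(3 - 1*(-4))/(-5 - 4)))*15 = (18*(5*(-4)*(3 + 4)/(-9)))*15 = (18*(5*(-4)*(-⅑)*7))*15 = (18*(140/9))*15 = 280*15 = 4200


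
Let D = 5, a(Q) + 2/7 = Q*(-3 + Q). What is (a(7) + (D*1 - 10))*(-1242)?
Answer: -197478/7 ≈ -28211.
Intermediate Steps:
a(Q) = -2/7 + Q*(-3 + Q)
(a(7) + (D*1 - 10))*(-1242) = ((-2/7 + 7² - 3*7) + (5*1 - 10))*(-1242) = ((-2/7 + 49 - 21) + (5 - 10))*(-1242) = (194/7 - 5)*(-1242) = (159/7)*(-1242) = -197478/7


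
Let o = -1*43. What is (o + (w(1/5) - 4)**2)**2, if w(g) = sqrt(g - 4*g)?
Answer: 18084/25 + 2208*I*sqrt(15)/25 ≈ 723.36 + 342.06*I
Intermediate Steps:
o = -43
w(g) = sqrt(3)*sqrt(-g) (w(g) = sqrt(-3*g) = sqrt(3)*sqrt(-g))
(o + (w(1/5) - 4)**2)**2 = (-43 + (sqrt(3)*sqrt(-1/5) - 4)**2)**2 = (-43 + (sqrt(3)*(I*sqrt(5)/5) - 4)**2)**2 = (-43 + (I*sqrt(15)/5 - 4)**2)**2 = (-43 + (-4 + I*sqrt(15)/5)**2)**2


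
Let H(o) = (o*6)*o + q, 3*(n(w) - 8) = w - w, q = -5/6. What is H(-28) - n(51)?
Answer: 28171/6 ≈ 4695.2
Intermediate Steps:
q = -⅚ (q = -5*⅙ = -⅚ ≈ -0.83333)
n(w) = 8 (n(w) = 8 + (w - w)/3 = 8 + (⅓)*0 = 8 + 0 = 8)
H(o) = -⅚ + 6*o² (H(o) = (o*6)*o - ⅚ = (6*o)*o - ⅚ = 6*o² - ⅚ = -⅚ + 6*o²)
H(-28) - n(51) = (-⅚ + 6*(-28)²) - 1*8 = (-⅚ + 6*784) - 8 = (-⅚ + 4704) - 8 = 28219/6 - 8 = 28171/6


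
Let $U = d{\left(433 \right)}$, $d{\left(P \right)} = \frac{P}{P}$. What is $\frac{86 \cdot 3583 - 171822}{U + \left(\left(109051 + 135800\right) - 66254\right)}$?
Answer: $\frac{68158}{89299} \approx 0.76326$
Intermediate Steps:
$d{\left(P \right)} = 1$
$U = 1$
$\frac{86 \cdot 3583 - 171822}{U + \left(\left(109051 + 135800\right) - 66254\right)} = \frac{86 \cdot 3583 - 171822}{1 + \left(\left(109051 + 135800\right) - 66254\right)} = \frac{308138 - 171822}{1 + \left(244851 - 66254\right)} = \frac{136316}{1 + 178597} = \frac{136316}{178598} = 136316 \cdot \frac{1}{178598} = \frac{68158}{89299}$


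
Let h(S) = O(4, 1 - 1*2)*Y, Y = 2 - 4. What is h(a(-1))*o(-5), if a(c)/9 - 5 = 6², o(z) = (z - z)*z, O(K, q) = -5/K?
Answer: 0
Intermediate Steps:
Y = -2
o(z) = 0 (o(z) = 0*z = 0)
a(c) = 369 (a(c) = 45 + 9*6² = 45 + 9*36 = 45 + 324 = 369)
h(S) = 5/2 (h(S) = -5/4*(-2) = 5/2)
h(a(-1))*o(-5) = (5/2)*0 = 0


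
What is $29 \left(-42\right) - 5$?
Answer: $-1223$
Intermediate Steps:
$29 \left(-42\right) - 5 = -1218 - 5 = -1223$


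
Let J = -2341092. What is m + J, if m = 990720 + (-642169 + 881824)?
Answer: -1110717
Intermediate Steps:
m = 1230375 (m = 990720 + 239655 = 1230375)
m + J = 1230375 - 2341092 = -1110717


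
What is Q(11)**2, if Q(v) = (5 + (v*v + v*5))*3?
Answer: 294849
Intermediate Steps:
Q(v) = 15 + 3*v**2 + 15*v (Q(v) = (5 + (v**2 + 5*v))*3 = (5 + v**2 + 5*v)*3 = 15 + 3*v**2 + 15*v)
Q(11)**2 = (15 + 3*11**2 + 15*11)**2 = (15 + 3*121 + 165)**2 = (15 + 363 + 165)**2 = 543**2 = 294849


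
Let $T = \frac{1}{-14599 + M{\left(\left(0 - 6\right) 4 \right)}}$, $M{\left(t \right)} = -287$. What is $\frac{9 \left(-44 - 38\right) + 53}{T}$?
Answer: $10196910$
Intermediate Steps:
$T = - \frac{1}{14886}$ ($T = \frac{1}{-14599 - 287} = \frac{1}{-14886} = - \frac{1}{14886} \approx -6.7177 \cdot 10^{-5}$)
$\frac{9 \left(-44 - 38\right) + 53}{T} = \frac{9 \left(-44 - 38\right) + 53}{- \frac{1}{14886}} = \left(9 \left(-44 - 38\right) + 53\right) \left(-14886\right) = \left(9 \left(-82\right) + 53\right) \left(-14886\right) = \left(-738 + 53\right) \left(-14886\right) = \left(-685\right) \left(-14886\right) = 10196910$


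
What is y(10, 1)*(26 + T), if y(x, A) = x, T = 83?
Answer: 1090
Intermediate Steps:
y(10, 1)*(26 + T) = 10*(26 + 83) = 10*109 = 1090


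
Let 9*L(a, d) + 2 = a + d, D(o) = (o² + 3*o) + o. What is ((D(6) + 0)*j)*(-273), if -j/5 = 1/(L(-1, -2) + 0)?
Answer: -147420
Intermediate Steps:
D(o) = o² + 4*o
L(a, d) = -2/9 + a/9 + d/9 (L(a, d) = -2/9 + (a + d)/9 = -2/9 + (a/9 + d/9) = -2/9 + a/9 + d/9)
j = 9 (j = -5/((-2/9 + (⅑)*(-1) + (⅑)*(-2)) + 0) = -5/((-2/9 - ⅑ - 2/9) + 0) = -5/(-5/9 + 0) = -5/(-5/9) = -5*(-9/5) = 9)
((D(6) + 0)*j)*(-273) = ((6*(4 + 6) + 0)*9)*(-273) = ((6*10 + 0)*9)*(-273) = ((60 + 0)*9)*(-273) = (60*9)*(-273) = 540*(-273) = -147420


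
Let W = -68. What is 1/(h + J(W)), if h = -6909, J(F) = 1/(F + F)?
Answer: -136/939625 ≈ -0.00014474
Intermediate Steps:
J(F) = 1/(2*F)
1/(h + J(W)) = 1/(-6909 + (½)/(-68)) = 1/(-6909 + (½)*(-1/68)) = 1/(-6909 - 1/136) = 1/(-939625/136) = -136/939625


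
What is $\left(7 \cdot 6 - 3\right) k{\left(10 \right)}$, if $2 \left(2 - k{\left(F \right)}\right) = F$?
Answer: $-117$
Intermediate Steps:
$k{\left(F \right)} = 2 - \frac{F}{2}$
$\left(7 \cdot 6 - 3\right) k{\left(10 \right)} = \left(7 \cdot 6 - 3\right) \left(2 - 5\right) = \left(42 - 3\right) \left(2 - 5\right) = 39 \left(-3\right) = -117$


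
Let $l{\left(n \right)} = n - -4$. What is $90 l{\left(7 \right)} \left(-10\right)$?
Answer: $-9900$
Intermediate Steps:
$l{\left(n \right)} = 4 + n$ ($l{\left(n \right)} = n + 4 = 4 + n$)
$90 l{\left(7 \right)} \left(-10\right) = 90 \left(4 + 7\right) \left(-10\right) = 90 \cdot 11 \left(-10\right) = 990 \left(-10\right) = -9900$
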